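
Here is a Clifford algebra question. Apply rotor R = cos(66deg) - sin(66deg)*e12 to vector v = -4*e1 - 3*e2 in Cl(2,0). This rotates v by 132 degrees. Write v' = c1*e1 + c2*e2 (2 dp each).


Rotor R = cos(66deg) - sin(66deg)*e12
Rotation angle theta = 2 * 66 = 132 degrees
v' = R*v*~R rotates v by theta.
cos(132deg) = -0.6691, sin(132deg) = 0.7431
v'_1 = -4*cos(132deg) - (-3)*sin(132deg)
= -4*(-0.6691) - (-3)*0.7431
= 4.91
v'_2 = -4*sin(132deg) + (-3)*cos(132deg)
= -4*0.7431 + (-3)*(-0.6691)
= -0.97
v' = 4.91*e1 - 0.97*e2


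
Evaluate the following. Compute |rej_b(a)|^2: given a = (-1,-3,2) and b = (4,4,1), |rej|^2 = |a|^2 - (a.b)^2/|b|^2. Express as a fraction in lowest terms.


|a|^2 = (-1)^2 + (-3)^2 + 2^2 = 14
|b|^2 = 4^2 + 4^2 + 1^2 = 33
a . b = (-1)*4 + (-3)*4 + 2*1 = -14
(a.b)^2 = (-14)^2 = 196
|rej|^2 = 14 - 196/33
= (462 - 196)/33
= 266/33
In lowest terms: 266/33


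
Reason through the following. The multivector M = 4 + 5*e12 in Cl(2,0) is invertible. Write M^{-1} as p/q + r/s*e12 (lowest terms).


M = 4 + 5*e12, where e12^2 = -1.
Since M commutes with its reverse ~M = a - b*e12, M * ~M = a^2 - b^2*e12^2 = a^2 + b^2.
So M^{-1} = ~M / (a^2 + b^2) = (a - b*e12)/(a^2 + b^2).
a^2 + b^2 = 16 + 25 = 41
Scalar part = 4/41 = 4/41
Bivector coeff = -5/41 = -5/41
M^{-1} = 4/41 - 5/41*e12


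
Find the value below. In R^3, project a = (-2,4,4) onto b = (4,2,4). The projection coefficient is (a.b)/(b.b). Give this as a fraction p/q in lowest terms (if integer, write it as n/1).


Projection coefficient = (a . b) / (b . b)
a . b = (-2)*4 + 4*2 + 4*4
= -8 + 8 + 16 = 16
b . b = 4^2 + 2^2 + 4^2
= 16 + 4 + 16 = 36
Coefficient = 16/36
In lowest terms: 4/9


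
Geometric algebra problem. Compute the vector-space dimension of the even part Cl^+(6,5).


Even subalgebra dimension = 2^(n-1)
n = 6 + 5 = 11
2^(11 - 1) = 2^10 = 1024
Verification: sum of C(11,k) for even k = 1 + 55 + 330 + 462 + 165 + 11 = 1024
Result = 1024


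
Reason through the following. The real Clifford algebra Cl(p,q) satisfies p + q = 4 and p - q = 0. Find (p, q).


We need p + q = 4 and p - q = 0.
Adding: 2p = 4 + 0 = 4, so p = 2.
Then q = 4 - 2 = 2.
(p, q) = (2, 2)


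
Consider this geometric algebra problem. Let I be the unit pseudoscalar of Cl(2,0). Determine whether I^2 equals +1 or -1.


The pseudoscalar I = e1...e_n (product of all n generators) of Cl(p,q) satisfies I^2 = (-1)^(q + n(n-1)/2).
p = 2, q = 0, n = p + q = 2
n(n-1)/2 = 2 * 1 / 2 = 1
Exponent = q + n(n-1)/2 = 0 + 1 = 1
I^2 = (-1)^1 = -1


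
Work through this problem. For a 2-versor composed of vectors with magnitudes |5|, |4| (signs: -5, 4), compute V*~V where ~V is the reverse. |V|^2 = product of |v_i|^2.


Each vector v_i has |v_i|^2 = s_i^2
Squared scales: (-5)^2 = 25, 4^2 = 16
|V|^2 = 25 * 16
= 400


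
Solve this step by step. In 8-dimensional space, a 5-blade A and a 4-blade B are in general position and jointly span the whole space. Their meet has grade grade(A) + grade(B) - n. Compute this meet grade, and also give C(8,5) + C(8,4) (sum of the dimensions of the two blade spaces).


Meet grade = grade(A) + grade(B) - n
= 5 + 4 - 8 = 1
C(8,5) = 56
C(8,4) = 70
dim_A + dim_B = 56 + 70 = 126


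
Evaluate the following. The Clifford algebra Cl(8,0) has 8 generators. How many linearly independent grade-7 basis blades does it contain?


Number of grade-k basis blades in Cl(p,q) with n = p + q is C(n, k).
n = 8 + 0 = 8
C(8, 7) = 8! / (7! * 1!)
= 40320 / (5040 * 1)
= 8


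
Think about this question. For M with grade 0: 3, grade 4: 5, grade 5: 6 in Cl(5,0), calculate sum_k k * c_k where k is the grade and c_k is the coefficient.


Grade-weighted sum = sum of grade_k * coefficient_k
0*3 = 0
4*5 = 20
5*6 = 30
Total = 0 + 20 + 30 = 50


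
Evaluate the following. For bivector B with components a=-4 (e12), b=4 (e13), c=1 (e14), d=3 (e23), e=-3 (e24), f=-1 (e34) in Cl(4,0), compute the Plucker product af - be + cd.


Plucker relation: af - be + cd
a*f = (-4)*(-1) = 4
b*e = 4*(-3) = -12
c*d = 1*3 = 3
af - be + cd = 4 - (-12) + 3
= 19


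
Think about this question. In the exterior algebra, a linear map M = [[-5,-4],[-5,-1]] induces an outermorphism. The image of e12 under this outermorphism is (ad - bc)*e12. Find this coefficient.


The outermorphism of a linear map f sends e1^e2 to f(e1)^f(e2).
f(e1) = -5*e1 - 5*e2
f(e2) = -4*e1 - 1*e2
f(e1) ^ f(e2) = (-5*e1 - 5*e2) ^ (-4*e1 - 1*e2)
= (-5)*(-1)*e12 + (-5)*(-4)*e21
= (5 - 20)*e12
= -15*e12
Coefficient = -15


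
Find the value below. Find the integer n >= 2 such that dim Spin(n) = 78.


dim Spin(n) = dim so(n) = n(n-1)/2.
Solve n(n-1)/2 = 78, i.e. n^2 - n - 156 = 0.
Discriminant = 1 + 8*78 = 625
n = (1 + sqrt(625))/2 = (1 + 25)/2 = 13


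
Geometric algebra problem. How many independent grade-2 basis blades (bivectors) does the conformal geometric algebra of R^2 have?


The conformal model of R^2 uses Cl(3,1) with m = 2 + 2 = 4 generators.
Number of grade-2 blades = C(m, 2) = C(4, 2)
= 4*3/2 = 6


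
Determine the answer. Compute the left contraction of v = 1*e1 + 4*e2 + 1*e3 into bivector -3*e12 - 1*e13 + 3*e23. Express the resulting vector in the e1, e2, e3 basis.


Left contraction v _| B = <vB>_1 (grade-1 part of the geometric product vB).
Using e1_|e12 = e2, e2_|e12 = -e1, e1_|e13 = e3, e3_|e13 = -e1, e2_|e23 = e3, e3_|e23 = -e2:
e1 coeff: -v2*b12 - v3*b13 = -(4)*(-3) - (1)*(-1) = 13
e2 coeff: v1*b12 - v3*b23 = (1)*(-3) - (1)*(3) = -6
e3 coeff: v1*b13 + v2*b23 = (1)*(-1) + (4)*(3) = 11
v _| B = 13*e1 - 6*e2 + 11*e3


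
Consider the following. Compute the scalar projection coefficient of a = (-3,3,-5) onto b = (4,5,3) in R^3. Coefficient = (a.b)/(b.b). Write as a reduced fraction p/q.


Projection coefficient = (a . b) / (b . b)
a . b = (-3)*4 + 3*5 + (-5)*3
= -12 + 15 + (-15) = -12
b . b = 4^2 + 5^2 + 3^2
= 16 + 25 + 9 = 50
Coefficient = -12/50
In lowest terms: -6/25


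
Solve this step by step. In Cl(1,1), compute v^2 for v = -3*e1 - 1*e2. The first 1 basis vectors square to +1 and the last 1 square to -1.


v^2 = sum of c_i^2 * e_i^2
Positive signature terms (e_i^2 = +1): (-3)^2 = 9
Negative signature terms (e_j^2 = -1): (-1)^2 = 1
v^2 = 9 - 1 = 8


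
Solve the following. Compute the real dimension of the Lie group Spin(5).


Spin(n) double-covers SO(n); both have Lie algebra so(n) of dimension n(n-1)/2.
n = 5
n(n-1) = 5 * 4 = 20
dim Spin(5) = 20/2 = 10


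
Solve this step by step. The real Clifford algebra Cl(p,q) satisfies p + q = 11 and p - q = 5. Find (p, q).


We need p + q = 11 and p - q = 5.
Adding: 2p = 11 + 5 = 16, so p = 8.
Then q = 11 - 8 = 3.
(p, q) = (8, 3)


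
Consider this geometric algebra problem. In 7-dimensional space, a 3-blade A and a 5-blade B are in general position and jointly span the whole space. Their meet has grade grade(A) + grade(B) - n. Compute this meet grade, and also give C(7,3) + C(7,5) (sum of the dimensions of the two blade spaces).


Meet grade = grade(A) + grade(B) - n
= 3 + 5 - 7 = 1
C(7,3) = 35
C(7,5) = 21
dim_A + dim_B = 35 + 21 = 56


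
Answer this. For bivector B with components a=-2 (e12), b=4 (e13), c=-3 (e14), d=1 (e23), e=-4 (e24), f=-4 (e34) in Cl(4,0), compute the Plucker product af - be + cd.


Plucker relation: af - be + cd
a*f = (-2)*(-4) = 8
b*e = 4*(-4) = -16
c*d = (-3)*1 = -3
af - be + cd = 8 - (-16) + (-3)
= 21


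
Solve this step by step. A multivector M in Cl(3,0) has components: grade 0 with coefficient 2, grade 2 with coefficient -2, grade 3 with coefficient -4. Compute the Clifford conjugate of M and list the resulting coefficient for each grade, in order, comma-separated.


Clifford conjugate sign for grade k: (-1)^(k(k+1)/2)
Grade 0: (-1)^(0*1/2) = (-1)^0 = 1, coeff 2 -> 2
Grade 2: (-1)^(2*3/2) = (-1)^3 = -1, coeff -2 -> 2
Grade 3: (-1)^(3*4/2) = (-1)^6 = 1, coeff -4 -> -4
Conjugated coefficients: 2, 2, -4


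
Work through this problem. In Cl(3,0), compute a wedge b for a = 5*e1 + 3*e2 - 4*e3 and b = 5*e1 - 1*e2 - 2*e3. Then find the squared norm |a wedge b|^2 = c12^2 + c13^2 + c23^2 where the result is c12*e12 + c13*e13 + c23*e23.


a wedge b = (a1*b2 - a2*b1)*e12 + (a1*b3 - a3*b1)*e13 + (a2*b3 - a3*b2)*e23
e12 coeff: 5*(-1) - 3*5 = -5 - 15 = -20
e13 coeff: 5*(-2) - (-4)*5 = -10 - (-20) = 10
e23 coeff: 3*(-2) - (-4)*(-1) = -6 - 4 = -10
|a wedge b|^2 = (-20)^2 + 10^2 + (-10)^2
= 400 + 100 + 100
= 600


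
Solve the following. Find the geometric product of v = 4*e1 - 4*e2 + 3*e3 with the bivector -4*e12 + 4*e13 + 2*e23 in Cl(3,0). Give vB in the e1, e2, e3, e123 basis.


vB has grade-1 (vector) and grade-3 (trivector) parts: vB = (v _| B) + (v ^ B).
Vector part <vB>_1:
  e1: -v2*b12 - v3*b13 = -(-4)*(-4) - (3)*(4) = -28
  e2: v1*b12 - v3*b23 = (4)*(-4) - (3)*(2) = -22
  e3: v1*b13 + v2*b23 = (4)*(4) + (-4)*(2) = 8
Trivector part <vB>_3:
  e123: v1*b23 - v2*b13 + v3*b12 = (4)*(2) - (-4)*(4) + (3)*(-4) = 12
vB = -28*e1 - 22*e2 + 8*e3 + 12*e123


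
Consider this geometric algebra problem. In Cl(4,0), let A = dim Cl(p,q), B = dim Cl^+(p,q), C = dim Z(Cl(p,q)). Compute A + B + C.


n = 4 + 0 = 4
Total dim = 2^4 = 16
Even subalgebra dim = 2^3 = 8
n is even, so center dim = 1
Sum = 16 + 8 + 1 = 25


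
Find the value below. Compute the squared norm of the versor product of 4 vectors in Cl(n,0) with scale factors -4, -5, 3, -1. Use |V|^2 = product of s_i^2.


Each vector v_i has |v_i|^2 = s_i^2
Squared scales: (-4)^2 = 16, (-5)^2 = 25, 3^2 = 9, (-1)^2 = 1
|V|^2 = 16 * 25 * 9 * 1
= 3600


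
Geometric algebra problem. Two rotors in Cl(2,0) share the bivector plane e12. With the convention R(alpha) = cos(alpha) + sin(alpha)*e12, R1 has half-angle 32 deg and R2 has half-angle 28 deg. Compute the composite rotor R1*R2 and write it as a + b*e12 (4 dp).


Same-plane rotors commute and their half-angles add:
R1*R2 = cos(a1 + a2) + sin(a1 + a2)*e12.
a1 + a2 = 32 + 28 = 60 deg
cos(60 deg) = 0.5000
sin(60 deg) = 0.8660
R1*R2 = 0.5000 + 0.8660*e12


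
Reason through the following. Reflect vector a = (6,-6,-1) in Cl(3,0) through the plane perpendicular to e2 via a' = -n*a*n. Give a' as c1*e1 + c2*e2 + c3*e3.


Reflection formula: a' = -n*a*n, with n = e2 (unit vector, n^2 = 1).
For reflection through hyperplane perp to e2:
The component along e2 flips sign, others stay.
a = (6, -6, -1)
a' = (6, 6, -1)
a' = 6*e1 + 6*e2 - 1*e3


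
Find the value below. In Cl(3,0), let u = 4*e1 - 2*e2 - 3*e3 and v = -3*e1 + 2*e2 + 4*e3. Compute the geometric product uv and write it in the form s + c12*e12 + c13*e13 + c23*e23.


In Cl(3,0): e_i^2 = 1, e_ie_j = -e_je_i for i != j.
Scalar part = u . v = 4*(-3) + (-2)*2 + (-3)*4
= -12 + (-4) + (-12) = -28
e12 coeff = 4*2 - (-2)*(-3) = 8 - 6 = 2
e13 coeff = 4*4 - (-3)*(-3) = 16 - 9 = 7
e23 coeff = (-2)*4 - (-3)*2 = -8 - (-6) = -2
uv = -28 + 2*e12 + 7*e13 - 2*e23


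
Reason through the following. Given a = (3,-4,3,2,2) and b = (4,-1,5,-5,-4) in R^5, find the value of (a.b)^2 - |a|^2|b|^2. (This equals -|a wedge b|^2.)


a . b = 3*4 + (-4)*(-1) + 3*5 + 2*(-5) + 2*(-4)
= 12 + 4 + 15 + (-10) + (-8) = 13
|a|^2 = 3^2 + (-4)^2 + 3^2 + 2^2 + 2^2 = 42
|b|^2 = 4^2 + (-1)^2 + 5^2 + (-5)^2 + (-4)^2 = 83
(a.b)^2 = 13^2 = 169
|a|^2 * |b|^2 = 42 * 83 = 3486
Result = 169 - 3486 = -3317


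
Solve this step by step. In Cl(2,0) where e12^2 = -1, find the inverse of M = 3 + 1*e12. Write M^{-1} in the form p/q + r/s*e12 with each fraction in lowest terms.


M = 3 + 1*e12, where e12^2 = -1.
Since M commutes with its reverse ~M = a - b*e12, M * ~M = a^2 - b^2*e12^2 = a^2 + b^2.
So M^{-1} = ~M / (a^2 + b^2) = (a - b*e12)/(a^2 + b^2).
a^2 + b^2 = 9 + 1 = 10
Scalar part = 3/10 = 3/10
Bivector coeff = -1/10 = -1/10
M^{-1} = 3/10 - 1/10*e12


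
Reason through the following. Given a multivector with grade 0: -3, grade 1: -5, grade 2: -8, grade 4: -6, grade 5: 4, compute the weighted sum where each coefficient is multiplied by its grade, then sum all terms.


Grade-weighted sum = sum of grade_k * coefficient_k
0*(-3) = 0
1*(-5) = -5
2*(-8) = -16
4*(-6) = -24
5*4 = 20
Total = 0 + (-5) + (-16) + (-24) + 20 = -25


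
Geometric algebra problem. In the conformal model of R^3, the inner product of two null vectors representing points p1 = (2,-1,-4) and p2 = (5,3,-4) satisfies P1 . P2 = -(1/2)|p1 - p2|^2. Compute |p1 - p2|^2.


p1 - p2 = (-3, -4, 0)
|p1 - p2|^2 = (-3)^2 + (-4)^2 + 0^2
= 9 + 16 + 0
= 25


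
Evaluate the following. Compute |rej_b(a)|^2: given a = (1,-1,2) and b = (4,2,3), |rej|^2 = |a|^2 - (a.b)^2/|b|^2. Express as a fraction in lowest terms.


|a|^2 = 1^2 + (-1)^2 + 2^2 = 6
|b|^2 = 4^2 + 2^2 + 3^2 = 29
a . b = 1*4 + (-1)*2 + 2*3 = 8
(a.b)^2 = 8^2 = 64
|rej|^2 = 6 - 64/29
= (174 - 64)/29
= 110/29
In lowest terms: 110/29


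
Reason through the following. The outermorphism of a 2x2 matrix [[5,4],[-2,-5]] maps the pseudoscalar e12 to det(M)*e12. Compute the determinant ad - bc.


The outermorphism of a linear map f sends e1^e2 to f(e1)^f(e2).
f(e1) = 5*e1 - 2*e2
f(e2) = 4*e1 - 5*e2
f(e1) ^ f(e2) = (5*e1 - 2*e2) ^ (4*e1 - 5*e2)
= 5*(-5)*e12 + (-2)*4*e21
= (-25 - (-8))*e12
= -17*e12
Coefficient = -17


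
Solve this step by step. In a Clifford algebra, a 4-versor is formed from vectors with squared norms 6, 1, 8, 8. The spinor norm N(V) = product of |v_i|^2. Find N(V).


Spinor norm N(V) = |v1|^2 * |v2|^2 * ... * |v4|^2
= 6 * 1 * 8 * 8
Running product: 6, 6, 48, 384
N(V) = 384


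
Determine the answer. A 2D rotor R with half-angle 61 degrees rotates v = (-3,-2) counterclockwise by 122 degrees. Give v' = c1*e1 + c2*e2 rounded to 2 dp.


Rotor R = cos(61deg) - sin(61deg)*e12
Rotation angle theta = 2 * 61 = 122 degrees
v' = R*v*~R rotates v by theta.
cos(122deg) = -0.5299, sin(122deg) = 0.8480
v'_1 = -3*cos(122deg) - (-2)*sin(122deg)
= -3*(-0.5299) - (-2)*0.8480
= 3.29
v'_2 = -3*sin(122deg) + (-2)*cos(122deg)
= -3*0.8480 + (-2)*(-0.5299)
= -1.48
v' = 3.29*e1 - 1.48*e2


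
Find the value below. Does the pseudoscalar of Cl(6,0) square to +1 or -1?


The pseudoscalar I = e1...e_n (product of all n generators) of Cl(p,q) satisfies I^2 = (-1)^(q + n(n-1)/2).
p = 6, q = 0, n = p + q = 6
n(n-1)/2 = 6 * 5 / 2 = 15
Exponent = q + n(n-1)/2 = 0 + 15 = 15
I^2 = (-1)^15 = -1


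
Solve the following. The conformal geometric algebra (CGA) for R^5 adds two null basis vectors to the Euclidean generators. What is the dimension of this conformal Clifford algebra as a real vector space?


The conformal model of R^5 uses Cl(6,1): the 5 Euclidean generators plus two extra orthogonal generators e+ (e+^2 = +1) and e- (e-^2 = -1), from which the null vectors e0, einf are built.
Number of generators m = 5 + 2 = 7.
dim Cl(p,q) = 2^m = 2^7 = 128


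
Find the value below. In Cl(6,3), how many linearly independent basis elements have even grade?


Even subalgebra dimension = 2^(n-1)
n = 6 + 3 = 9
2^(9 - 1) = 2^8 = 256
Verification: sum of C(9,k) for even k = 1 + 36 + 126 + 84 + 9 = 256
Result = 256


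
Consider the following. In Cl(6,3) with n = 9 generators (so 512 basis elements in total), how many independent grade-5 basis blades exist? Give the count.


Number of grade-k basis blades in Cl(p,q) with n = p + q is C(n, k).
n = 6 + 3 = 9
C(9, 5) = 9! / (5! * 4!)
= 362880 / (120 * 24)
= 126


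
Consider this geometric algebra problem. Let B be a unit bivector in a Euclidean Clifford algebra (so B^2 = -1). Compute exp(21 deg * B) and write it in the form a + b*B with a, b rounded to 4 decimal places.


For a unit bivector B with B^2 = -1, the exponential series gives
e^(theta*B) = cos(theta) + sin(theta)*B (the GA analogue of Euler's formula).
theta = 21 degrees = 0.366519 rad
cos(21 deg) = 0.9336
sin(21 deg) = 0.3584
exp(theta*B) = 0.9336 + 0.3584*B


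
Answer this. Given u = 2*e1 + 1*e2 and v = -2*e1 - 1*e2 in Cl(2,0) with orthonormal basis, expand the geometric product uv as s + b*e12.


Expand: (2*e1 + 1*e2)(-2*e1 - 1*e2)
= 2*(-2)*e1e1 + 2*(-1)*e1e2 + 1*(-2)*e2e1 + 1*(-1)*e2e2
Using e1^2 = e2^2 = 1, e2e1 = -e1e2:
Scalar part s = 2*(-2) + 1*(-1) = -4 + (-1) = -5
Bivector part b = 2*(-1) - 1*(-2) = -2 - (-2) = 0
uv = -5 + 0*e12


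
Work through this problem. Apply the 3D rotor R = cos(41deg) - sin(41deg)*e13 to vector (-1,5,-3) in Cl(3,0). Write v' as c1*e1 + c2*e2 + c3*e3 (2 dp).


Rotor R = cos(41deg) - sin(41deg)*e13
Rotation angle theta = 2 * 41 = 82 degrees in the e13 plane (e1 -> e3).
The component perpendicular to the plane (e2) is invariant: v'_2 = v2 = 5.00
cos(82deg) = 0.1392, sin(82deg) = 0.9903
v'_1 = v1*cos(theta) - v3*sin(theta) = -1*0.1392 - (-3)*0.9903 = 2.83
v'_3 = v1*sin(theta) + v3*cos(theta) = -1*0.9903 + (-3)*0.1392 = -1.41
v' = 2.83*e1 + 5.00*e2 - 1.41*e3


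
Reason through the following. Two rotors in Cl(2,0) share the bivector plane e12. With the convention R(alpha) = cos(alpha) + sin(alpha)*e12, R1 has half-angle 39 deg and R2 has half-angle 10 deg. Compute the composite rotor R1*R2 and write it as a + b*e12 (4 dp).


Same-plane rotors commute and their half-angles add:
R1*R2 = cos(a1 + a2) + sin(a1 + a2)*e12.
a1 + a2 = 39 + 10 = 49 deg
cos(49 deg) = 0.6561
sin(49 deg) = 0.7547
R1*R2 = 0.6561 + 0.7547*e12


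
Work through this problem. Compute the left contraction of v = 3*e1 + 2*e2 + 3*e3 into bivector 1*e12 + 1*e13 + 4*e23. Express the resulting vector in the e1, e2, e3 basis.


Left contraction v _| B = <vB>_1 (grade-1 part of the geometric product vB).
Using e1_|e12 = e2, e2_|e12 = -e1, e1_|e13 = e3, e3_|e13 = -e1, e2_|e23 = e3, e3_|e23 = -e2:
e1 coeff: -v2*b12 - v3*b13 = -(2)*(1) - (3)*(1) = -5
e2 coeff: v1*b12 - v3*b23 = (3)*(1) - (3)*(4) = -9
e3 coeff: v1*b13 + v2*b23 = (3)*(1) + (2)*(4) = 11
v _| B = -5*e1 - 9*e2 + 11*e3


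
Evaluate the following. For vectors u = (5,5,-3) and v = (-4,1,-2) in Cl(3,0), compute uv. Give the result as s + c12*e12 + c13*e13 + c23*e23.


In Cl(3,0): e_i^2 = 1, e_ie_j = -e_je_i for i != j.
Scalar part = u . v = 5*(-4) + 5*1 + (-3)*(-2)
= -20 + 5 + 6 = -9
e12 coeff = 5*1 - 5*(-4) = 5 - (-20) = 25
e13 coeff = 5*(-2) - (-3)*(-4) = -10 - 12 = -22
e23 coeff = 5*(-2) - (-3)*1 = -10 - (-3) = -7
uv = -9 + 25*e12 - 22*e13 - 7*e23


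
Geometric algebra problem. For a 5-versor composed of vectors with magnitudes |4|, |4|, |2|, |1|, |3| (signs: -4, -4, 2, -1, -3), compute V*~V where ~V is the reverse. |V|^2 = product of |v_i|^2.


Each vector v_i has |v_i|^2 = s_i^2
Squared scales: (-4)^2 = 16, (-4)^2 = 16, 2^2 = 4, (-1)^2 = 1, (-3)^2 = 9
|V|^2 = 16 * 16 * 4 * 1 * 9
= 9216


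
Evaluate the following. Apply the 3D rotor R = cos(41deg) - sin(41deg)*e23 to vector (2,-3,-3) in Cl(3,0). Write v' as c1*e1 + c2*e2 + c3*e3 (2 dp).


Rotor R = cos(41deg) - sin(41deg)*e23
Rotation angle theta = 2 * 41 = 82 degrees in the e23 plane (e2 -> e3).
The component perpendicular to the plane (e1) is invariant: v'_1 = v1 = 2.00
cos(82deg) = 0.1392, sin(82deg) = 0.9903
v'_2 = v2*cos(theta) - v3*sin(theta) = -3*0.1392 - (-3)*0.9903 = 2.55
v'_3 = v2*sin(theta) + v3*cos(theta) = -3*0.9903 + (-3)*0.1392 = -3.39
v' = 2.00*e1 + 2.55*e2 - 3.39*e3


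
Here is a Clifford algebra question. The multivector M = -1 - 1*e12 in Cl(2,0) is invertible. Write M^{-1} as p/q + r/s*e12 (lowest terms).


M = -1 - 1*e12, where e12^2 = -1.
Since M commutes with its reverse ~M = a - b*e12, M * ~M = a^2 - b^2*e12^2 = a^2 + b^2.
So M^{-1} = ~M / (a^2 + b^2) = (a - b*e12)/(a^2 + b^2).
a^2 + b^2 = 1 + 1 = 2
Scalar part = -1/2 = -1/2
Bivector coeff = 1/2 = 1/2
M^{-1} = -1/2 + 1/2*e12


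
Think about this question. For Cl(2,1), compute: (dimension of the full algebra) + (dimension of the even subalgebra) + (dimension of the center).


n = 2 + 1 = 3
Total dim = 2^3 = 8
Even subalgebra dim = 2^2 = 4
n is odd, so center dim = 2
Sum = 8 + 4 + 2 = 14


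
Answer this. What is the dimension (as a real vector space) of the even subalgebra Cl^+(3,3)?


Even subalgebra dimension = 2^(n-1)
n = 3 + 3 = 6
2^(6 - 1) = 2^5 = 32
Verification: sum of C(6,k) for even k = 1 + 15 + 15 + 1 = 32
Result = 32


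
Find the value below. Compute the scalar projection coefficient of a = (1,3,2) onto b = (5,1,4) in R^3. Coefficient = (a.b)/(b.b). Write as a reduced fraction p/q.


Projection coefficient = (a . b) / (b . b)
a . b = 1*5 + 3*1 + 2*4
= 5 + 3 + 8 = 16
b . b = 5^2 + 1^2 + 4^2
= 25 + 1 + 16 = 42
Coefficient = 16/42
In lowest terms: 8/21


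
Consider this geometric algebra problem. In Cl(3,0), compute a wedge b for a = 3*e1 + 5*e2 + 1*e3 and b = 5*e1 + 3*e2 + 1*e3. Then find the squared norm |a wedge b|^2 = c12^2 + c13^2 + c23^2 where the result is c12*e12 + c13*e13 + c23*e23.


a wedge b = (a1*b2 - a2*b1)*e12 + (a1*b3 - a3*b1)*e13 + (a2*b3 - a3*b2)*e23
e12 coeff: 3*3 - 5*5 = 9 - 25 = -16
e13 coeff: 3*1 - 1*5 = 3 - 5 = -2
e23 coeff: 5*1 - 1*3 = 5 - 3 = 2
|a wedge b|^2 = (-16)^2 + (-2)^2 + 2^2
= 256 + 4 + 4
= 264


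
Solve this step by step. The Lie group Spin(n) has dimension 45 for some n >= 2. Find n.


dim Spin(n) = dim so(n) = n(n-1)/2.
Solve n(n-1)/2 = 45, i.e. n^2 - n - 90 = 0.
Discriminant = 1 + 8*45 = 361
n = (1 + sqrt(361))/2 = (1 + 19)/2 = 10


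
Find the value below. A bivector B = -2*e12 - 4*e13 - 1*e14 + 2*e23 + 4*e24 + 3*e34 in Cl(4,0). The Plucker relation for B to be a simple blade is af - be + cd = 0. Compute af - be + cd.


Plucker relation: af - be + cd
a*f = (-2)*3 = -6
b*e = (-4)*4 = -16
c*d = (-1)*2 = -2
af - be + cd = -6 - (-16) + (-2)
= 8


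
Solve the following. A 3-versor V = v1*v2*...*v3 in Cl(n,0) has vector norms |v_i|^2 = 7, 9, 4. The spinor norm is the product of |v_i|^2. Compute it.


Spinor norm N(V) = |v1|^2 * |v2|^2 * ... * |v3|^2
= 7 * 9 * 4
Running product: 7, 63, 252
N(V) = 252


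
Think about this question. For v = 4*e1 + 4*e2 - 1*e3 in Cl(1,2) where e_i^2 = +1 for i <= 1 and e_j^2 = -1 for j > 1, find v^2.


v^2 = sum of c_i^2 * e_i^2
Positive signature terms (e_i^2 = +1): 4^2 = 16
Negative signature terms (e_j^2 = -1): 4^2 + (-1)^2 = 17
v^2 = 16 - 17 = -1


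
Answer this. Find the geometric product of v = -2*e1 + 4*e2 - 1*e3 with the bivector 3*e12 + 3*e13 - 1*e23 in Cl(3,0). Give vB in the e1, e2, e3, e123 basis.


vB has grade-1 (vector) and grade-3 (trivector) parts: vB = (v _| B) + (v ^ B).
Vector part <vB>_1:
  e1: -v2*b12 - v3*b13 = -(4)*(3) - (-1)*(3) = -9
  e2: v1*b12 - v3*b23 = (-2)*(3) - (-1)*(-1) = -7
  e3: v1*b13 + v2*b23 = (-2)*(3) + (4)*(-1) = -10
Trivector part <vB>_3:
  e123: v1*b23 - v2*b13 + v3*b12 = (-2)*(-1) - (4)*(3) + (-1)*(3) = -13
vB = -9*e1 - 7*e2 - 10*e3 - 13*e123


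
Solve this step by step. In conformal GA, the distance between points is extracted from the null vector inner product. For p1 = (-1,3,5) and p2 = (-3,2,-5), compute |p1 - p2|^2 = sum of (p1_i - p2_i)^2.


p1 - p2 = (2, 1, 10)
|p1 - p2|^2 = 2^2 + 1^2 + 10^2
= 4 + 1 + 100
= 105


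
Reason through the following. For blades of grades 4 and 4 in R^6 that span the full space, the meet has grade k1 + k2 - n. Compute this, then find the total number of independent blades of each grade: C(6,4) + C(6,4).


Meet grade = grade(A) + grade(B) - n
= 4 + 4 - 6 = 2
C(6,4) = 15
C(6,4) = 15
dim_A + dim_B = 15 + 15 = 30


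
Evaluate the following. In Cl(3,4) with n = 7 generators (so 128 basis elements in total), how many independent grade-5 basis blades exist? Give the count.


Number of grade-k basis blades in Cl(p,q) with n = p + q is C(n, k).
n = 3 + 4 = 7
C(7, 5) = 7! / (5! * 2!)
= 5040 / (120 * 2)
= 21


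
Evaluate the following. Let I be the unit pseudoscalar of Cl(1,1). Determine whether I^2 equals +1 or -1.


The pseudoscalar I = e1...e_n (product of all n generators) of Cl(p,q) satisfies I^2 = (-1)^(q + n(n-1)/2).
p = 1, q = 1, n = p + q = 2
n(n-1)/2 = 2 * 1 / 2 = 1
Exponent = q + n(n-1)/2 = 1 + 1 = 2
I^2 = (-1)^2 = +1


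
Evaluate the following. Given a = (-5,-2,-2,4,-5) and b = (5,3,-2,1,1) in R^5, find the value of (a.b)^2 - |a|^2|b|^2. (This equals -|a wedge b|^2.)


a . b = (-5)*5 + (-2)*3 + (-2)*(-2) + 4*1 + (-5)*1
= -25 + (-6) + 4 + 4 + (-5) = -28
|a|^2 = (-5)^2 + (-2)^2 + (-2)^2 + 4^2 + (-5)^2 = 74
|b|^2 = 5^2 + 3^2 + (-2)^2 + 1^2 + 1^2 = 40
(a.b)^2 = (-28)^2 = 784
|a|^2 * |b|^2 = 74 * 40 = 2960
Result = 784 - 2960 = -2176


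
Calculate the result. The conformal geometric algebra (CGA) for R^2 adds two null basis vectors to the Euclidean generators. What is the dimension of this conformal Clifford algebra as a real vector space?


The conformal model of R^2 uses Cl(3,1): the 2 Euclidean generators plus two extra orthogonal generators e+ (e+^2 = +1) and e- (e-^2 = -1), from which the null vectors e0, einf are built.
Number of generators m = 2 + 2 = 4.
dim Cl(p,q) = 2^m = 2^4 = 16


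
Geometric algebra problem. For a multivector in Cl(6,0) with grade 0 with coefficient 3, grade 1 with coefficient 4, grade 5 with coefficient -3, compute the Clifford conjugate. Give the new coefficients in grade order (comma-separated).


Clifford conjugate sign for grade k: (-1)^(k(k+1)/2)
Grade 0: (-1)^(0*1/2) = (-1)^0 = 1, coeff 3 -> 3
Grade 1: (-1)^(1*2/2) = (-1)^1 = -1, coeff 4 -> -4
Grade 5: (-1)^(5*6/2) = (-1)^15 = -1, coeff -3 -> 3
Conjugated coefficients: 3, -4, 3


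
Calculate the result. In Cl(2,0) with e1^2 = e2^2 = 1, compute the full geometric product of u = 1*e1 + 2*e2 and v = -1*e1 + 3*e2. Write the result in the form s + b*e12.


Expand: (1*e1 + 2*e2)(-1*e1 + 3*e2)
= 1*(-1)*e1e1 + 1*3*e1e2 + 2*(-1)*e2e1 + 2*3*e2e2
Using e1^2 = e2^2 = 1, e2e1 = -e1e2:
Scalar part s = 1*(-1) + 2*3 = -1 + 6 = 5
Bivector part b = 1*3 - 2*(-1) = 3 - (-2) = 5
uv = 5 + 5*e12


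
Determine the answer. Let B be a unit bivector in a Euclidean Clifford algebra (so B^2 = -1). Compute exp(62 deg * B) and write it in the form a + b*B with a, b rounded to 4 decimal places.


For a unit bivector B with B^2 = -1, the exponential series gives
e^(theta*B) = cos(theta) + sin(theta)*B (the GA analogue of Euler's formula).
theta = 62 degrees = 1.082104 rad
cos(62 deg) = 0.4695
sin(62 deg) = 0.8829
exp(theta*B) = 0.4695 + 0.8829*B


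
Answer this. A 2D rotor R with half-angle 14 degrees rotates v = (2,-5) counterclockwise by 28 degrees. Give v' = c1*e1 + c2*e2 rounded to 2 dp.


Rotor R = cos(14deg) - sin(14deg)*e12
Rotation angle theta = 2 * 14 = 28 degrees
v' = R*v*~R rotates v by theta.
cos(28deg) = 0.8829, sin(28deg) = 0.4695
v'_1 = 2*cos(28deg) - (-5)*sin(28deg)
= 2*0.8829 - (-5)*0.4695
= 4.11
v'_2 = 2*sin(28deg) + (-5)*cos(28deg)
= 2*0.4695 + (-5)*0.8829
= -3.48
v' = 4.11*e1 - 3.48*e2


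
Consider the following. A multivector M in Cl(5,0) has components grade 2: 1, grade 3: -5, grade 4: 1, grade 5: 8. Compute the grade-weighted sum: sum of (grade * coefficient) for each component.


Grade-weighted sum = sum of grade_k * coefficient_k
2*1 = 2
3*(-5) = -15
4*1 = 4
5*8 = 40
Total = 2 + (-15) + 4 + 40 = 31


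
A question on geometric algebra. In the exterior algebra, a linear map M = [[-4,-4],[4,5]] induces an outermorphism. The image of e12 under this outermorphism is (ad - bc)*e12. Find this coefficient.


The outermorphism of a linear map f sends e1^e2 to f(e1)^f(e2).
f(e1) = -4*e1 + 4*e2
f(e2) = -4*e1 + 5*e2
f(e1) ^ f(e2) = (-4*e1 + 4*e2) ^ (-4*e1 + 5*e2)
= (-4)*5*e12 + 4*(-4)*e21
= (-20 - (-16))*e12
= -4*e12
Coefficient = -4


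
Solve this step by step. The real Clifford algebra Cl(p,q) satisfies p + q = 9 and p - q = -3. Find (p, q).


We need p + q = 9 and p - q = -3.
Adding: 2p = 9 + (-3) = 6, so p = 3.
Then q = 9 - 3 = 6.
(p, q) = (3, 6)


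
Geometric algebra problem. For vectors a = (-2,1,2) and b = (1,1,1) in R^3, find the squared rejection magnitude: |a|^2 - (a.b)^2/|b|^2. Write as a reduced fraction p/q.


|a|^2 = (-2)^2 + 1^2 + 2^2 = 9
|b|^2 = 1^2 + 1^2 + 1^2 = 3
a . b = (-2)*1 + 1*1 + 2*1 = 1
(a.b)^2 = 1^2 = 1
|rej|^2 = 9 - 1/3
= (27 - 1)/3
= 26/3
In lowest terms: 26/3


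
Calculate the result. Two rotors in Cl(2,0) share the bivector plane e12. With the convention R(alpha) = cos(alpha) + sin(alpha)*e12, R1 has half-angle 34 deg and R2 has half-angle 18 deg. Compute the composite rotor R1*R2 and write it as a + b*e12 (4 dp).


Same-plane rotors commute and their half-angles add:
R1*R2 = cos(a1 + a2) + sin(a1 + a2)*e12.
a1 + a2 = 34 + 18 = 52 deg
cos(52 deg) = 0.6157
sin(52 deg) = 0.7880
R1*R2 = 0.6157 + 0.7880*e12


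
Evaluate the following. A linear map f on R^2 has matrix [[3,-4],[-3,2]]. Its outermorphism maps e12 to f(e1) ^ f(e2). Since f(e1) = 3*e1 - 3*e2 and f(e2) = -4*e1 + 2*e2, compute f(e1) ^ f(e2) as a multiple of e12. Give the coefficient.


The outermorphism of a linear map f sends e1^e2 to f(e1)^f(e2).
f(e1) = 3*e1 - 3*e2
f(e2) = -4*e1 + 2*e2
f(e1) ^ f(e2) = (3*e1 - 3*e2) ^ (-4*e1 + 2*e2)
= 3*2*e12 + (-3)*(-4)*e21
= (6 - 12)*e12
= -6*e12
Coefficient = -6


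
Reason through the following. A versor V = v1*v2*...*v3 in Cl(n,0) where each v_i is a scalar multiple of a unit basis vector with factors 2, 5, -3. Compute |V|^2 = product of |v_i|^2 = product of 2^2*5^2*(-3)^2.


Each vector v_i has |v_i|^2 = s_i^2
Squared scales: 2^2 = 4, 5^2 = 25, (-3)^2 = 9
|V|^2 = 4 * 25 * 9
= 900


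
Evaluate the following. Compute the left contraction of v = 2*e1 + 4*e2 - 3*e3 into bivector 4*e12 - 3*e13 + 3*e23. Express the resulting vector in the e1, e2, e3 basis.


Left contraction v _| B = <vB>_1 (grade-1 part of the geometric product vB).
Using e1_|e12 = e2, e2_|e12 = -e1, e1_|e13 = e3, e3_|e13 = -e1, e2_|e23 = e3, e3_|e23 = -e2:
e1 coeff: -v2*b12 - v3*b13 = -(4)*(4) - (-3)*(-3) = -25
e2 coeff: v1*b12 - v3*b23 = (2)*(4) - (-3)*(3) = 17
e3 coeff: v1*b13 + v2*b23 = (2)*(-3) + (4)*(3) = 6
v _| B = -25*e1 + 17*e2 + 6*e3


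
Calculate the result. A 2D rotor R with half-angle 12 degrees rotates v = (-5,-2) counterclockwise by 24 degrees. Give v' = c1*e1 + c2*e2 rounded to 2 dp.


Rotor R = cos(12deg) - sin(12deg)*e12
Rotation angle theta = 2 * 12 = 24 degrees
v' = R*v*~R rotates v by theta.
cos(24deg) = 0.9135, sin(24deg) = 0.4067
v'_1 = -5*cos(24deg) - (-2)*sin(24deg)
= -5*0.9135 - (-2)*0.4067
= -3.75
v'_2 = -5*sin(24deg) + (-2)*cos(24deg)
= -5*0.4067 + (-2)*0.9135
= -3.86
v' = -3.75*e1 - 3.86*e2


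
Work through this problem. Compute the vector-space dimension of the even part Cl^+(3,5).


Even subalgebra dimension = 2^(n-1)
n = 3 + 5 = 8
2^(8 - 1) = 2^7 = 128
Verification: sum of C(8,k) for even k = 1 + 28 + 70 + 28 + 1 = 128
Result = 128


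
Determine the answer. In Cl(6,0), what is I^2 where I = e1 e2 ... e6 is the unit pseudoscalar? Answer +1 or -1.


The pseudoscalar I = e1...e_n (product of all n generators) of Cl(p,q) satisfies I^2 = (-1)^(q + n(n-1)/2).
p = 6, q = 0, n = p + q = 6
n(n-1)/2 = 6 * 5 / 2 = 15
Exponent = q + n(n-1)/2 = 0 + 15 = 15
I^2 = (-1)^15 = -1


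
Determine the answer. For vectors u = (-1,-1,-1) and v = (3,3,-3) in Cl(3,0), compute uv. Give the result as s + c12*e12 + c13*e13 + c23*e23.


In Cl(3,0): e_i^2 = 1, e_ie_j = -e_je_i for i != j.
Scalar part = u . v = (-1)*3 + (-1)*3 + (-1)*(-3)
= -3 + (-3) + 3 = -3
e12 coeff = (-1)*3 - (-1)*3 = -3 - (-3) = 0
e13 coeff = (-1)*(-3) - (-1)*3 = 3 - (-3) = 6
e23 coeff = (-1)*(-3) - (-1)*3 = 3 - (-3) = 6
uv = -3 + 0*e12 + 6*e13 + 6*e23


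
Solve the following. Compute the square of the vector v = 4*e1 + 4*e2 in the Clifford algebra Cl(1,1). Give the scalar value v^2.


v^2 = sum of c_i^2 * e_i^2
Positive signature terms (e_i^2 = +1): 4^2 = 16
Negative signature terms (e_j^2 = -1): 4^2 = 16
v^2 = 16 - 16 = 0


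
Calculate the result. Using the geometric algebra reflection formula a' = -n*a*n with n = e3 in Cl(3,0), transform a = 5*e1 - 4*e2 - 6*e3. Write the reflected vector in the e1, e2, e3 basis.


Reflection formula: a' = -n*a*n, with n = e3 (unit vector, n^2 = 1).
For reflection through hyperplane perp to e3:
The component along e3 flips sign, others stay.
a = (5, -4, -6)
a' = (5, -4, 6)
a' = 5*e1 - 4*e2 + 6*e3


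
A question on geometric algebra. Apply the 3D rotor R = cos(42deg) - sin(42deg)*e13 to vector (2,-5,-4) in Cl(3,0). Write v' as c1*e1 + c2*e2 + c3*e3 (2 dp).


Rotor R = cos(42deg) - sin(42deg)*e13
Rotation angle theta = 2 * 42 = 84 degrees in the e13 plane (e1 -> e3).
The component perpendicular to the plane (e2) is invariant: v'_2 = v2 = -5.00
cos(84deg) = 0.1045, sin(84deg) = 0.9945
v'_1 = v1*cos(theta) - v3*sin(theta) = 2*0.1045 - (-4)*0.9945 = 4.19
v'_3 = v1*sin(theta) + v3*cos(theta) = 2*0.9945 + (-4)*0.1045 = 1.57
v' = 4.19*e1 - 5.00*e2 + 1.57*e3


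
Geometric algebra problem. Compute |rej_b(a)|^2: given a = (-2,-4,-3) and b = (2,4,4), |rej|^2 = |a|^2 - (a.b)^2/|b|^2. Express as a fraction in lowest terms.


|a|^2 = (-2)^2 + (-4)^2 + (-3)^2 = 29
|b|^2 = 2^2 + 4^2 + 4^2 = 36
a . b = (-2)*2 + (-4)*4 + (-3)*4 = -32
(a.b)^2 = (-32)^2 = 1024
|rej|^2 = 29 - 1024/36
= (1044 - 1024)/36
= 20/36
In lowest terms: 5/9


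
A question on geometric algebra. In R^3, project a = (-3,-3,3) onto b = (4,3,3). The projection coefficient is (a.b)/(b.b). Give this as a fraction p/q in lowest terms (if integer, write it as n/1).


Projection coefficient = (a . b) / (b . b)
a . b = (-3)*4 + (-3)*3 + 3*3
= -12 + (-9) + 9 = -12
b . b = 4^2 + 3^2 + 3^2
= 16 + 9 + 9 = 34
Coefficient = -12/34
In lowest terms: -6/17


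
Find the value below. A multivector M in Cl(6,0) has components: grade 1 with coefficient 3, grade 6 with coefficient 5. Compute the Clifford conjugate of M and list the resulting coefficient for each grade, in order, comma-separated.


Clifford conjugate sign for grade k: (-1)^(k(k+1)/2)
Grade 1: (-1)^(1*2/2) = (-1)^1 = -1, coeff 3 -> -3
Grade 6: (-1)^(6*7/2) = (-1)^21 = -1, coeff 5 -> -5
Conjugated coefficients: -3, -5


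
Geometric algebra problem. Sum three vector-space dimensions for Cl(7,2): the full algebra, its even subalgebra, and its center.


n = 7 + 2 = 9
Total dim = 2^9 = 512
Even subalgebra dim = 2^8 = 256
n is odd, so center dim = 2
Sum = 512 + 256 + 2 = 770


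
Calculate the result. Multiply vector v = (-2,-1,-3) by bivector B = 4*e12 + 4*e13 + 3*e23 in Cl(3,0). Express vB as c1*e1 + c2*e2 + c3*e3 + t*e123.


vB has grade-1 (vector) and grade-3 (trivector) parts: vB = (v _| B) + (v ^ B).
Vector part <vB>_1:
  e1: -v2*b12 - v3*b13 = -(-1)*(4) - (-3)*(4) = 16
  e2: v1*b12 - v3*b23 = (-2)*(4) - (-3)*(3) = 1
  e3: v1*b13 + v2*b23 = (-2)*(4) + (-1)*(3) = -11
Trivector part <vB>_3:
  e123: v1*b23 - v2*b13 + v3*b12 = (-2)*(3) - (-1)*(4) + (-3)*(4) = -14
vB = 16*e1 + 1*e2 - 11*e3 - 14*e123


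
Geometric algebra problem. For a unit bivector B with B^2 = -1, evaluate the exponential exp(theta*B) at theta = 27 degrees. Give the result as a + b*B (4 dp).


For a unit bivector B with B^2 = -1, the exponential series gives
e^(theta*B) = cos(theta) + sin(theta)*B (the GA analogue of Euler's formula).
theta = 27 degrees = 0.471239 rad
cos(27 deg) = 0.8910
sin(27 deg) = 0.4540
exp(theta*B) = 0.8910 + 0.4540*B


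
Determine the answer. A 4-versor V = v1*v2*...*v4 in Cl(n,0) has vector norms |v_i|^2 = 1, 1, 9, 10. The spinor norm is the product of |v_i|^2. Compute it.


Spinor norm N(V) = |v1|^2 * |v2|^2 * ... * |v4|^2
= 1 * 1 * 9 * 10
Running product: 1, 1, 9, 90
N(V) = 90


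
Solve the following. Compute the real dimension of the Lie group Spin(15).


Spin(n) double-covers SO(n); both have Lie algebra so(n) of dimension n(n-1)/2.
n = 15
n(n-1) = 15 * 14 = 210
dim Spin(15) = 210/2 = 105


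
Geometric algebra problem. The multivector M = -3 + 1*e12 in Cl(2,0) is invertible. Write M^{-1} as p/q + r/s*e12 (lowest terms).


M = -3 + 1*e12, where e12^2 = -1.
Since M commutes with its reverse ~M = a - b*e12, M * ~M = a^2 - b^2*e12^2 = a^2 + b^2.
So M^{-1} = ~M / (a^2 + b^2) = (a - b*e12)/(a^2 + b^2).
a^2 + b^2 = 9 + 1 = 10
Scalar part = -3/10 = -3/10
Bivector coeff = -1/10 = -1/10
M^{-1} = -3/10 - 1/10*e12


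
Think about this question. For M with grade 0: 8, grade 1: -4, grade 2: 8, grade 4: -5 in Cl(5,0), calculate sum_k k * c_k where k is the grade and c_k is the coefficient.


Grade-weighted sum = sum of grade_k * coefficient_k
0*8 = 0
1*(-4) = -4
2*8 = 16
4*(-5) = -20
Total = 0 + (-4) + 16 + (-20) = -8


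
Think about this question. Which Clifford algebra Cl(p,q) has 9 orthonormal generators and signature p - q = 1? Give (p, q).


We need p + q = 9 and p - q = 1.
Adding: 2p = 9 + 1 = 10, so p = 5.
Then q = 9 - 5 = 4.
(p, q) = (5, 4)


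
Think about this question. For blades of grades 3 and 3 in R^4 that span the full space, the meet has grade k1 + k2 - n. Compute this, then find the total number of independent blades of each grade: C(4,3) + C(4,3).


Meet grade = grade(A) + grade(B) - n
= 3 + 3 - 4 = 2
C(4,3) = 4
C(4,3) = 4
dim_A + dim_B = 4 + 4 = 8


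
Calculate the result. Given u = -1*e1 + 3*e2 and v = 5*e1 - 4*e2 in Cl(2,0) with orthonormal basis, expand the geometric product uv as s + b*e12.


Expand: (-1*e1 + 3*e2)(5*e1 - 4*e2)
= (-1)*5*e1e1 + (-1)*(-4)*e1e2 + 3*5*e2e1 + 3*(-4)*e2e2
Using e1^2 = e2^2 = 1, e2e1 = -e1e2:
Scalar part s = (-1)*5 + 3*(-4) = -5 + (-12) = -17
Bivector part b = (-1)*(-4) - 3*5 = 4 - 15 = -11
uv = -17 - 11*e12


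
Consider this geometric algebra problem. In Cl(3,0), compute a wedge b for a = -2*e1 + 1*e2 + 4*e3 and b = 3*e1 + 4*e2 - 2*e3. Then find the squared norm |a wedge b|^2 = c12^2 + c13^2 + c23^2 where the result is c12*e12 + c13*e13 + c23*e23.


a wedge b = (a1*b2 - a2*b1)*e12 + (a1*b3 - a3*b1)*e13 + (a2*b3 - a3*b2)*e23
e12 coeff: (-2)*4 - 1*3 = -8 - 3 = -11
e13 coeff: (-2)*(-2) - 4*3 = 4 - 12 = -8
e23 coeff: 1*(-2) - 4*4 = -2 - 16 = -18
|a wedge b|^2 = (-11)^2 + (-8)^2 + (-18)^2
= 121 + 64 + 324
= 509


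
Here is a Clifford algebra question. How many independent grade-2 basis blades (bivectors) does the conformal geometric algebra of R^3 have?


The conformal model of R^3 uses Cl(4,1) with m = 3 + 2 = 5 generators.
Number of grade-2 blades = C(m, 2) = C(5, 2)
= 5*4/2 = 10


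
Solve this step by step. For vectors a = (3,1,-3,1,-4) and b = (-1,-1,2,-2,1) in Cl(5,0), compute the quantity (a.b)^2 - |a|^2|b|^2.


a . b = 3*(-1) + 1*(-1) + (-3)*2 + 1*(-2) + (-4)*1
= -3 + (-1) + (-6) + (-2) + (-4) = -16
|a|^2 = 3^2 + 1^2 + (-3)^2 + 1^2 + (-4)^2 = 36
|b|^2 = (-1)^2 + (-1)^2 + 2^2 + (-2)^2 + 1^2 = 11
(a.b)^2 = (-16)^2 = 256
|a|^2 * |b|^2 = 36 * 11 = 396
Result = 256 - 396 = -140


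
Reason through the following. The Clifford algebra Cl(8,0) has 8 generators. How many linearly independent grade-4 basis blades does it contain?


Number of grade-k basis blades in Cl(p,q) with n = p + q is C(n, k).
n = 8 + 0 = 8
C(8, 4) = 8! / (4! * 4!)
= 40320 / (24 * 24)
= 70


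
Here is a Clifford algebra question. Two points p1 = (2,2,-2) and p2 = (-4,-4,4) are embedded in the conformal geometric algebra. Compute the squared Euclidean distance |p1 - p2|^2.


p1 - p2 = (6, 6, -6)
|p1 - p2|^2 = 6^2 + 6^2 + (-6)^2
= 36 + 36 + 36
= 108


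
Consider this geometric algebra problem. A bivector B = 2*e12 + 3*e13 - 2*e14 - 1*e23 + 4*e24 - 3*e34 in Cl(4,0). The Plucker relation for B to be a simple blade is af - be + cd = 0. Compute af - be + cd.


Plucker relation: af - be + cd
a*f = 2*(-3) = -6
b*e = 3*4 = 12
c*d = (-2)*(-1) = 2
af - be + cd = -6 - 12 + 2
= -16


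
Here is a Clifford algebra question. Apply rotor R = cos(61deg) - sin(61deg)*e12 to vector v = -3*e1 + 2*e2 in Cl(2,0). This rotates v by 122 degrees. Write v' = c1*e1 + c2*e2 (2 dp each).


Rotor R = cos(61deg) - sin(61deg)*e12
Rotation angle theta = 2 * 61 = 122 degrees
v' = R*v*~R rotates v by theta.
cos(122deg) = -0.5299, sin(122deg) = 0.8480
v'_1 = -3*cos(122deg) - 2*sin(122deg)
= -3*(-0.5299) - 2*0.8480
= -0.11
v'_2 = -3*sin(122deg) + 2*cos(122deg)
= -3*0.8480 + 2*(-0.5299)
= -3.60
v' = -0.11*e1 - 3.60*e2


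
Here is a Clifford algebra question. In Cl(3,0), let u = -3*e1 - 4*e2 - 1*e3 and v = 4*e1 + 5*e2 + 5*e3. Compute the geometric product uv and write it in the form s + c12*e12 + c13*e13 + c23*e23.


In Cl(3,0): e_i^2 = 1, e_ie_j = -e_je_i for i != j.
Scalar part = u . v = (-3)*4 + (-4)*5 + (-1)*5
= -12 + (-20) + (-5) = -37
e12 coeff = (-3)*5 - (-4)*4 = -15 - (-16) = 1
e13 coeff = (-3)*5 - (-1)*4 = -15 - (-4) = -11
e23 coeff = (-4)*5 - (-1)*5 = -20 - (-5) = -15
uv = -37 + 1*e12 - 11*e13 - 15*e23
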